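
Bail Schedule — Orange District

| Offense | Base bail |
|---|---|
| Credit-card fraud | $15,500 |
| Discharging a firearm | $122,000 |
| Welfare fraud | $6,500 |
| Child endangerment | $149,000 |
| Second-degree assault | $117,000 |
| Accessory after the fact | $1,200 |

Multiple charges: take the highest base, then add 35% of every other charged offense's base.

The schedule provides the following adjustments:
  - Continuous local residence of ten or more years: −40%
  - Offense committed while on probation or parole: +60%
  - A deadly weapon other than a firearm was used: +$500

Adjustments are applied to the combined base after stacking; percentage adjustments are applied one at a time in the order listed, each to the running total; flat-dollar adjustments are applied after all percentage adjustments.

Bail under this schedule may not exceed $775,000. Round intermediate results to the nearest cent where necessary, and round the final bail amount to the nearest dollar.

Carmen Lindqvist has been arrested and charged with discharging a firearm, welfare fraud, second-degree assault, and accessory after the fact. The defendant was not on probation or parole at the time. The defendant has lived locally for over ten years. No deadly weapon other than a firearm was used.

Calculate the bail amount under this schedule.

$99,387

Base amounts from the schedule: discharging a firearm $122,000; welfare fraud $6,500; second-degree assault $117,000; accessory after the fact $1,200.
Stacking rule: highest base plus 35% of each additional charge. Highest is discharging a firearm at $122,000. Additional: $6,500 × 35% = $2,275; $117,000 × 35% = $40,950; $1,200 × 35% = $420. Combined base = $122,000 + $43,645 = $165,645.
Continuous local residence of ten or more years (−40%): $165,645 × 0.6 = $99,387.
$99,387 is within the $775,000 maximum.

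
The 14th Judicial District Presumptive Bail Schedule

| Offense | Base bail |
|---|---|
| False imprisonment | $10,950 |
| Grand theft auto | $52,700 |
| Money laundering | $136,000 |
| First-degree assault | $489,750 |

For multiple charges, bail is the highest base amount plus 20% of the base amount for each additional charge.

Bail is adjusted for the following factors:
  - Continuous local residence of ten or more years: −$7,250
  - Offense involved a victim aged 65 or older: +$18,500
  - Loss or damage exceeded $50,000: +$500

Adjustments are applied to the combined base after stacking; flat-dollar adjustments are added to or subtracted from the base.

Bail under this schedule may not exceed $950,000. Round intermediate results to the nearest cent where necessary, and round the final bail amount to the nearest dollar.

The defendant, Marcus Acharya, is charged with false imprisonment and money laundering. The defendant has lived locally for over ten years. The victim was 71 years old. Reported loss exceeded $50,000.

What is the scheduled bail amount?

$149,940

Base amounts from the schedule: false imprisonment $10,950; money laundering $136,000.
Stacking rule: highest base plus 20% of each additional charge. Highest is money laundering at $136,000. Additional: $10,950 × 20% = $2,190. Combined base = $136,000 + $2,190 = $138,190.
Continuous local residence of ten or more years (−$7,250 flat): $138,190 − $7,250 = $130,940.
Offense involved a victim aged 65 or older (+$18,500 flat): $130,940 + $18,500 = $149,440.
Loss or damage exceeded $50,000 (+$500 flat): $149,440 + $500 = $149,940.
$149,940 is within the $950,000 maximum.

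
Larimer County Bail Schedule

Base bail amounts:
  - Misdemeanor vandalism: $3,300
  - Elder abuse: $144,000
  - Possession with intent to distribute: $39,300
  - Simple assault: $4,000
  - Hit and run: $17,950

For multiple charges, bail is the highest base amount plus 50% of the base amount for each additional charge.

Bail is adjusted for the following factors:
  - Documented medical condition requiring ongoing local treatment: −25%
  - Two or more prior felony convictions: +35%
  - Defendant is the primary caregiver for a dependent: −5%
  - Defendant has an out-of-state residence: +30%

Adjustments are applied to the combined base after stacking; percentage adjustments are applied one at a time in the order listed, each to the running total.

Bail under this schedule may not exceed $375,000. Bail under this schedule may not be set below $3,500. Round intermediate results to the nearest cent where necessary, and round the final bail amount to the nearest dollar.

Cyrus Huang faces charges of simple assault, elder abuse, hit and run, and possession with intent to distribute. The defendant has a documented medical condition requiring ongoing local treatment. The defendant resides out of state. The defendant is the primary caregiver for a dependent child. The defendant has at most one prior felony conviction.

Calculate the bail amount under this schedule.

$161,746

Base amounts from the schedule: simple assault $4,000; elder abuse $144,000; hit and run $17,950; possession with intent to distribute $39,300.
Stacking rule: highest base plus 50% of each additional charge. Highest is elder abuse at $144,000. Additional: $4,000 × 50% = $2,000; $17,950 × 50% = $8,975; $39,300 × 50% = $19,650. Combined base = $144,000 + $30,625 = $174,625.
Documented medical condition requiring ongoing local treatment (−25%): $174,625 × 0.75 = $130,968.75.
Defendant is the primary caregiver for a dependent (−5%): $130,968.75 × 0.95 = $124,420.31.
Defendant has an out-of-state residence (+30%): $124,420.31 × 1.3 = $161,746.40.
$161,746.40 is within the $375,000 maximum.
$161,746.40 is at or above the $3,500 minimum.
Rounded to the nearest dollar: $161,746.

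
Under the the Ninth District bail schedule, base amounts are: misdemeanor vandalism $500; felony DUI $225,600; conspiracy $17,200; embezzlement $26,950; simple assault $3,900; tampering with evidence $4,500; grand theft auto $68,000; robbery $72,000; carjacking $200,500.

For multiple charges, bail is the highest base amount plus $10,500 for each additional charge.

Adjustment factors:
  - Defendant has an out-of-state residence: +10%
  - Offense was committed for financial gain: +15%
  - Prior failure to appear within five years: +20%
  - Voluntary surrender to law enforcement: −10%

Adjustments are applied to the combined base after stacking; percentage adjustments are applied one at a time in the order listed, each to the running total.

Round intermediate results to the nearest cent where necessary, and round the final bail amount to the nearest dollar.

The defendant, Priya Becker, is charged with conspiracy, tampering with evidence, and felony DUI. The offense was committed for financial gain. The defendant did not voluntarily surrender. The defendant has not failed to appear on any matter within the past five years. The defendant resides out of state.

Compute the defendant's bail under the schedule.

$311,949

Base amounts from the schedule: conspiracy $17,200; tampering with evidence $4,500; felony DUI $225,600.
Stacking rule: highest base plus $10,500 per additional charge. Highest is felony DUI at $225,600; 2 additional charges → +$21,000. Combined base = $246,600.
Defendant has an out-of-state residence (+10%): $246,600 × 1.1 = $271,260.
Offense was committed for financial gain (+15%): $271,260 × 1.15 = $311,949.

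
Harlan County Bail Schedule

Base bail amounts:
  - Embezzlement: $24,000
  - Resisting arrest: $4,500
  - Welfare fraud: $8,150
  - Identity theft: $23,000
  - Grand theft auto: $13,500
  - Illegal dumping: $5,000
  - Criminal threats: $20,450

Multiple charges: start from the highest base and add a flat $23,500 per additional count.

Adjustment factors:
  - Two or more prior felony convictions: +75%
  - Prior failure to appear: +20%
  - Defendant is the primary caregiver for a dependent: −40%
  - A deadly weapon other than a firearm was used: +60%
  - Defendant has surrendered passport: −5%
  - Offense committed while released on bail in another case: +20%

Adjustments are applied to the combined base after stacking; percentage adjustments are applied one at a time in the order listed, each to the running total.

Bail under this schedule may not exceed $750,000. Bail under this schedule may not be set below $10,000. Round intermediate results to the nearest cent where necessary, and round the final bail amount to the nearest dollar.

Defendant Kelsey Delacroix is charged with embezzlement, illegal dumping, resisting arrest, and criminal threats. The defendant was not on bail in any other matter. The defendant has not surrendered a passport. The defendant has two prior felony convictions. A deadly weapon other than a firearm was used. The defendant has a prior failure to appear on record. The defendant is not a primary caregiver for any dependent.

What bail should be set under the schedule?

$317,520

Base amounts from the schedule: embezzlement $24,000; illegal dumping $5,000; resisting arrest $4,500; criminal threats $20,450.
Stacking rule: highest base plus $23,500 per additional charge. Highest is embezzlement at $24,000; 3 additional charges → +$70,500. Combined base = $94,500.
Two or more prior felony convictions (+75%): $94,500 × 1.75 = $165,375.
Prior failure to appear (+20%): $165,375 × 1.2 = $198,450.
A deadly weapon other than a firearm was used (+60%): $198,450 × 1.6 = $317,520.
$317,520 is within the $750,000 maximum.
$317,520 is at or above the $10,000 minimum.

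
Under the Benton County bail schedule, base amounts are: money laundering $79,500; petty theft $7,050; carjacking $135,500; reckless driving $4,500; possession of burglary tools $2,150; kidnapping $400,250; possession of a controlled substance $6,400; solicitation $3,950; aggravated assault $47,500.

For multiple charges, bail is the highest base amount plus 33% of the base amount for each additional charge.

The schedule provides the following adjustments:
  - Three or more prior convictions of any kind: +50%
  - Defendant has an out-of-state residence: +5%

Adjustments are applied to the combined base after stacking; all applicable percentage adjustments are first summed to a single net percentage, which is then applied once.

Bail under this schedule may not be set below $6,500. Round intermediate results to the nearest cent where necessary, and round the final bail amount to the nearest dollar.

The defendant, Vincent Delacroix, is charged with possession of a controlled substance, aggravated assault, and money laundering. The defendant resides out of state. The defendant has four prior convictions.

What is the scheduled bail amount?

$150,795

Base amounts from the schedule: possession of a controlled substance $6,400; aggravated assault $47,500; money laundering $79,500.
Stacking rule: highest base plus 33% of each additional charge. Highest is money laundering at $79,500. Additional: $6,400 × 33% = $2,112; $47,500 × 33% = $15,675. Combined base = $79,500 + $17,787 = $97,287.
Net percentage adjustment: +50% +5% = +55%. $97,287 × 1.55 = $150,794.85.
$150,794.85 is at or above the $6,500 minimum.
Rounded to the nearest dollar: $150,795.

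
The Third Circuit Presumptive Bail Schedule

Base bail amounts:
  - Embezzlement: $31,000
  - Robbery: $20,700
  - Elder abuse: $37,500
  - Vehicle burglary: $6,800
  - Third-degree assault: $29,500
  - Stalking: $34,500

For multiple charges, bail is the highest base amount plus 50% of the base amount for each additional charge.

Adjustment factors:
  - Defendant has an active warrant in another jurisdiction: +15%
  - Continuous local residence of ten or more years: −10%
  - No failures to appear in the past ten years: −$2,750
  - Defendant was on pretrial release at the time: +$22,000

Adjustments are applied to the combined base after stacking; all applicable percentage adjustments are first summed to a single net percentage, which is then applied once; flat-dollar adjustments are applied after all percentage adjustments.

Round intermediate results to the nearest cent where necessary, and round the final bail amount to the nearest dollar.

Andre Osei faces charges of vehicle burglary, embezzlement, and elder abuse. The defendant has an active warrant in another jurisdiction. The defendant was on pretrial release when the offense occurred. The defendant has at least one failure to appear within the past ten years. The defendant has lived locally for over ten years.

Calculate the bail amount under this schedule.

Base amounts from the schedule: vehicle burglary $6,800; embezzlement $31,000; elder abuse $37,500.
Stacking rule: highest base plus 50% of each additional charge. Highest is elder abuse at $37,500. Additional: $6,800 × 50% = $3,400; $31,000 × 50% = $15,500. Combined base = $37,500 + $18,900 = $56,400.
Net percentage adjustment: +15% −10% = +5%. $56,400 × 1.05 = $59,220.
Defendant was on pretrial release at the time (+$22,000 flat): $59,220 + $22,000 = $81,220.

$81,220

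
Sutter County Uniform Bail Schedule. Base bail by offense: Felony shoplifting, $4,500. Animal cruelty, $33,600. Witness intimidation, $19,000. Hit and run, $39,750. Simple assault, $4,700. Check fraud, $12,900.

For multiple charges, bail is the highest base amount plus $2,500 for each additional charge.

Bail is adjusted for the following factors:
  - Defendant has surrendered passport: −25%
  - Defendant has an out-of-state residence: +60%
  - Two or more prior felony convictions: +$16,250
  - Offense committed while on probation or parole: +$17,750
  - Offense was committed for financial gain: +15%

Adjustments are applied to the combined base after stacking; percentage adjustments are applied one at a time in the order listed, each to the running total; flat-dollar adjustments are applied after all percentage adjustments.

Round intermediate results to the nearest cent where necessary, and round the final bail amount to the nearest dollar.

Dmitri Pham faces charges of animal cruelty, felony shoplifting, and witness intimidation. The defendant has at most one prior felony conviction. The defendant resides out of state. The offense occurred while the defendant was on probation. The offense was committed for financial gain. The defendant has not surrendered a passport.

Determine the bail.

$88,774

Base amounts from the schedule: animal cruelty $33,600; felony shoplifting $4,500; witness intimidation $19,000.
Stacking rule: highest base plus $2,500 per additional charge. Highest is animal cruelty at $33,600; 2 additional charges → +$5,000. Combined base = $38,600.
Defendant has an out-of-state residence (+60%): $38,600 × 1.6 = $61,760.
Offense was committed for financial gain (+15%): $61,760 × 1.15 = $71,024.
Offense committed while on probation or parole (+$17,750 flat): $71,024 + $17,750 = $88,774.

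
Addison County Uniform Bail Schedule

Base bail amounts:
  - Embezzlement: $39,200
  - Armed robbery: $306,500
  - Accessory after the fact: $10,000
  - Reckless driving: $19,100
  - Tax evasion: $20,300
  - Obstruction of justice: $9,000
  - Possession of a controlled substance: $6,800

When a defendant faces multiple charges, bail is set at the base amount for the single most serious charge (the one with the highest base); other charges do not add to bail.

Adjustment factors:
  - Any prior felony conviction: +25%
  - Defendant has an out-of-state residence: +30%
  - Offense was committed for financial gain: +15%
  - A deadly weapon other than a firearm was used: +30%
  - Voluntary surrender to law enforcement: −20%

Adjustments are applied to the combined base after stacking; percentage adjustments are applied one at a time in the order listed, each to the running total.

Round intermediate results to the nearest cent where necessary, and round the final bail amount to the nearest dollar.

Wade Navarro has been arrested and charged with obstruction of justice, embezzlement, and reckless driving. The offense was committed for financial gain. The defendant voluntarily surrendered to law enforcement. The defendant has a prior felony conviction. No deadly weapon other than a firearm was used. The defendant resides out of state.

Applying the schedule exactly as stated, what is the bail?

$58,604

Base amounts from the schedule: obstruction of justice $9,000; embezzlement $39,200; reckless driving $19,100.
Stacking rule: use the highest base only. Highest is embezzlement at $39,200. Combined base = $39,200.
Any prior felony conviction (+25%): $39,200 × 1.25 = $49,000.
Defendant has an out-of-state residence (+30%): $49,000 × 1.3 = $63,700.
Offense was committed for financial gain (+15%): $63,700 × 1.15 = $73,255.
Voluntary surrender to law enforcement (−20%): $73,255 × 0.8 = $58,604.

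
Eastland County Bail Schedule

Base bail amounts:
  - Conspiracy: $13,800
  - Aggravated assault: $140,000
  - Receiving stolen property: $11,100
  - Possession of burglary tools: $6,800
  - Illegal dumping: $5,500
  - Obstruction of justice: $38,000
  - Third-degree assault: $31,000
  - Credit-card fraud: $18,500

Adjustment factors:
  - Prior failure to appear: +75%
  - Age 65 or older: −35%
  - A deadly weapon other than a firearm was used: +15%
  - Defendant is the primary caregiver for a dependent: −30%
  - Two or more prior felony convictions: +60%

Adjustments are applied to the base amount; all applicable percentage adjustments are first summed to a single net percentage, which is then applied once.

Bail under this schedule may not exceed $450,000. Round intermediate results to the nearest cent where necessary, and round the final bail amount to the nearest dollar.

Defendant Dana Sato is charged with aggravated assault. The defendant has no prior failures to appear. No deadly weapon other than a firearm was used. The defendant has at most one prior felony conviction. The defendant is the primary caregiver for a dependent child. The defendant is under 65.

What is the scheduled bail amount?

$98,000

Base amounts from the schedule: aggravated assault $140,000.
Single charge. Combined base = $140,000.
Defendant is the primary caregiver for a dependent (−30%): $140,000 × 0.7 = $98,000.
$98,000 is within the $450,000 maximum.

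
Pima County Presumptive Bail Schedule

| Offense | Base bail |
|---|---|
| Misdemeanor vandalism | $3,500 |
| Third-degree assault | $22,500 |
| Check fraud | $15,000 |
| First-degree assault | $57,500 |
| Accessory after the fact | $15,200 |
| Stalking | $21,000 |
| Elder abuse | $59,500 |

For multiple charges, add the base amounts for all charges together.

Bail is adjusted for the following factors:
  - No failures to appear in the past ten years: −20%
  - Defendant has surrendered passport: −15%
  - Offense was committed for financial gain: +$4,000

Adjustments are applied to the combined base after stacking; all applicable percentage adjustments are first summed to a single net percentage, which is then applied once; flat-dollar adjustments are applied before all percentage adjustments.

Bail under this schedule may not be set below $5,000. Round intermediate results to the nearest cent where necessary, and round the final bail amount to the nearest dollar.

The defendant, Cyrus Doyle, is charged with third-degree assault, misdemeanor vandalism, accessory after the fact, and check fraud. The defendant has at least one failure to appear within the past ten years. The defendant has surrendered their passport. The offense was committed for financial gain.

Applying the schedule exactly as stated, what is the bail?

$51,170

Base amounts from the schedule: third-degree assault $22,500; misdemeanor vandalism $3,500; accessory after the fact $15,200; check fraud $15,000.
Stacking rule: sum of all bases. $22,500 + $3,500 + $15,200 + $15,000 = $56,200.
Offense was committed for financial gain (+$4,000 flat): $56,200 + $4,000 = $60,200.
Defendant has surrendered passport (−15%): $60,200 × 0.85 = $51,170.
$51,170 is at or above the $5,000 minimum.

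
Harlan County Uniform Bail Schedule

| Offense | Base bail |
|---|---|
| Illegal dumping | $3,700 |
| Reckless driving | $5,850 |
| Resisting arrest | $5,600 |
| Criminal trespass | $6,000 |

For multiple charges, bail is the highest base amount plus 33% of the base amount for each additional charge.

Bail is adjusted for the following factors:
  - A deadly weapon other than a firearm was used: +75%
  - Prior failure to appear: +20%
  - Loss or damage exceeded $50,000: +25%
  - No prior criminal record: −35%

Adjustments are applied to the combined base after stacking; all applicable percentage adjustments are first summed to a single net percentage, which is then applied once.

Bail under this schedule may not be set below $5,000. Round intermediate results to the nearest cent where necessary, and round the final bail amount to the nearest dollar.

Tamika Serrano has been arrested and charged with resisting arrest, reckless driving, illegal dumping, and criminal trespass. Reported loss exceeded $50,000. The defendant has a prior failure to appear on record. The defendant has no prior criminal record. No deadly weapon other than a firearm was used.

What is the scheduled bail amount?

Base amounts from the schedule: resisting arrest $5,600; reckless driving $5,850; illegal dumping $3,700; criminal trespass $6,000.
Stacking rule: highest base plus 33% of each additional charge. Highest is criminal trespass at $6,000. Additional: $5,600 × 33% = $1,848; $5,850 × 33% = $1,930.50; $3,700 × 33% = $1,221. Combined base = $6,000 + $4,999.50 = $10,999.50.
Net percentage adjustment: +20% +25% −35% = +10%. $10,999.50 × 1.1 = $12,099.45.
$12,099.45 is at or above the $5,000 minimum.
Rounded to the nearest dollar: $12,099.

$12,099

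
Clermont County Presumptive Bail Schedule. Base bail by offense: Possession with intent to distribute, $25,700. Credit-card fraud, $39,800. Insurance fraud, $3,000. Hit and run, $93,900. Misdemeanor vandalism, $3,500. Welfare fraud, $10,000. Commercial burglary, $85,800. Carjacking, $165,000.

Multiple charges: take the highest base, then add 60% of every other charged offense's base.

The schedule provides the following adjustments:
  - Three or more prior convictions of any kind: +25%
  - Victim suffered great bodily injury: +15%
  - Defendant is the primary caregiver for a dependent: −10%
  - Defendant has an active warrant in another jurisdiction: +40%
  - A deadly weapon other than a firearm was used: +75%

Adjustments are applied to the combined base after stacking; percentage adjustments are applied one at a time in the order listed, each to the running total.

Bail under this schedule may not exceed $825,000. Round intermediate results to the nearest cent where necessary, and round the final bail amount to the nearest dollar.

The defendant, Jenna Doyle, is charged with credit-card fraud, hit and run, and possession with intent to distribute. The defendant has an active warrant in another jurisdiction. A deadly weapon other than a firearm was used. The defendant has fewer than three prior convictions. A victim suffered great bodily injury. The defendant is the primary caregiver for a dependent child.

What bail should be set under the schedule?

Base amounts from the schedule: credit-card fraud $39,800; hit and run $93,900; possession with intent to distribute $25,700.
Stacking rule: highest base plus 60% of each additional charge. Highest is hit and run at $93,900. Additional: $39,800 × 60% = $23,880; $25,700 × 60% = $15,420. Combined base = $93,900 + $39,300 = $133,200.
Victim suffered great bodily injury (+15%): $133,200 × 1.15 = $153,180.
Defendant is the primary caregiver for a dependent (−10%): $153,180 × 0.9 = $137,862.
Defendant has an active warrant in another jurisdiction (+40%): $137,862 × 1.4 = $193,006.80.
A deadly weapon other than a firearm was used (+75%): $193,006.80 × 1.75 = $337,761.90.
$337,761.90 is within the $825,000 maximum.
Rounded to the nearest dollar: $337,762.

$337,762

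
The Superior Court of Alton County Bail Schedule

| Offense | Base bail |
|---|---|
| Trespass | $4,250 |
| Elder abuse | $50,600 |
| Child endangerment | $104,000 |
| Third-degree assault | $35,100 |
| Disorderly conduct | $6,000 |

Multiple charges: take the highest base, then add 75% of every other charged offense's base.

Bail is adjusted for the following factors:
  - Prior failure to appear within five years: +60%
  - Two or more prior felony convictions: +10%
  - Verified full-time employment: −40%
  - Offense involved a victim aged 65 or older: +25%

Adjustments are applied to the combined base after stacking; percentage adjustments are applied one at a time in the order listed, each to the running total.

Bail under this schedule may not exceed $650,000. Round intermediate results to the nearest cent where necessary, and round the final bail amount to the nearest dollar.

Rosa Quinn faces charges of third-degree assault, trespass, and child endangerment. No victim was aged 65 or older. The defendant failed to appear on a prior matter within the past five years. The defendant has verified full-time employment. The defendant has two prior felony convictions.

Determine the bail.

Base amounts from the schedule: third-degree assault $35,100; trespass $4,250; child endangerment $104,000.
Stacking rule: highest base plus 75% of each additional charge. Highest is child endangerment at $104,000. Additional: $35,100 × 75% = $26,325; $4,250 × 75% = $3,187.50. Combined base = $104,000 + $29,512.50 = $133,512.50.
Prior failure to appear within five years (+60%): $133,512.50 × 1.6 = $213,620.
Two or more prior felony convictions (+10%): $213,620 × 1.1 = $234,982.
Verified full-time employment (−40%): $234,982 × 0.6 = $140,989.20.
$140,989.20 is within the $650,000 maximum.
Rounded to the nearest dollar: $140,989.

$140,989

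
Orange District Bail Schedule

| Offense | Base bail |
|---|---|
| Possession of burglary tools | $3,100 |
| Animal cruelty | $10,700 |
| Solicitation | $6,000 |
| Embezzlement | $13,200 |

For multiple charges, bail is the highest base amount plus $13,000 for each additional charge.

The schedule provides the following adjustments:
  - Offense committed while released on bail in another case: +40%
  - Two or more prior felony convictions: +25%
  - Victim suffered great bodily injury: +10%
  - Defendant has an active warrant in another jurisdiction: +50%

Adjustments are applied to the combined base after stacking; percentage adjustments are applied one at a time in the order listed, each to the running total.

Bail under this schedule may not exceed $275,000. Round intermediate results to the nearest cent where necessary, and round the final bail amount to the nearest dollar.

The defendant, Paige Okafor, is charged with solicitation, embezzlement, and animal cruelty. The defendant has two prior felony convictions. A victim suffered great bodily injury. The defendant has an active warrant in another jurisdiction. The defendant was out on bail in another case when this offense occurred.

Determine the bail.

$113,190

Base amounts from the schedule: solicitation $6,000; embezzlement $13,200; animal cruelty $10,700.
Stacking rule: highest base plus $13,000 per additional charge. Highest is embezzlement at $13,200; 2 additional charges → +$26,000. Combined base = $39,200.
Offense committed while released on bail in another case (+40%): $39,200 × 1.4 = $54,880.
Two or more prior felony convictions (+25%): $54,880 × 1.25 = $68,600.
Victim suffered great bodily injury (+10%): $68,600 × 1.1 = $75,460.
Defendant has an active warrant in another jurisdiction (+50%): $75,460 × 1.5 = $113,190.
$113,190 is within the $275,000 maximum.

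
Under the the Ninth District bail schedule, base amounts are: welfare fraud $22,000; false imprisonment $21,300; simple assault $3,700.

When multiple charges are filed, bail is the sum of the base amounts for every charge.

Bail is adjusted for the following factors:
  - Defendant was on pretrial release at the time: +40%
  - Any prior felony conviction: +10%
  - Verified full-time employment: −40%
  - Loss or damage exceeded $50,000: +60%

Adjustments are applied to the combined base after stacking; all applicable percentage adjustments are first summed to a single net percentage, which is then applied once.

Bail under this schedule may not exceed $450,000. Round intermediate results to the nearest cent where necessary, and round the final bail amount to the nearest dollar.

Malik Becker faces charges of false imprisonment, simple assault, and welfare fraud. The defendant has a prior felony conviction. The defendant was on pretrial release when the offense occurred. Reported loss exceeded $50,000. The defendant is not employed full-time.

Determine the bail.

$98,700

Base amounts from the schedule: false imprisonment $21,300; simple assault $3,700; welfare fraud $22,000.
Stacking rule: sum of all bases. $21,300 + $3,700 + $22,000 = $47,000.
Net percentage adjustment: +40% +10% +60% = +110%. $47,000 × 2.1 = $98,700.
$98,700 is within the $450,000 maximum.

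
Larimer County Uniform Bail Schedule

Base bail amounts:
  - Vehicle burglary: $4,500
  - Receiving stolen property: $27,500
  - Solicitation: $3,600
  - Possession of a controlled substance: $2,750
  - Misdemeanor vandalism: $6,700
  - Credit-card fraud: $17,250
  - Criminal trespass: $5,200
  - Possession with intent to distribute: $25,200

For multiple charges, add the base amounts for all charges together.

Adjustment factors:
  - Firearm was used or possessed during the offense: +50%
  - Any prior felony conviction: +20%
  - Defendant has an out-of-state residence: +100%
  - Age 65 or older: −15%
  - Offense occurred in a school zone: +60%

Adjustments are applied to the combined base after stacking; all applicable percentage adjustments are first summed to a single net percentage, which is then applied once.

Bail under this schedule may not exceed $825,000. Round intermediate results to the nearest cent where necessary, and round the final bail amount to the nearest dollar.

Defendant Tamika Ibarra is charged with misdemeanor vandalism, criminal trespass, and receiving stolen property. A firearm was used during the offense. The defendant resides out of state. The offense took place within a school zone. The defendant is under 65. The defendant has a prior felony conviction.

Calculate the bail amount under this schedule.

Base amounts from the schedule: misdemeanor vandalism $6,700; criminal trespass $5,200; receiving stolen property $27,500.
Stacking rule: sum of all bases. $6,700 + $5,200 + $27,500 = $39,400.
Net percentage adjustment: +50% +20% +100% +60% = +230%. $39,400 × 3.3 = $130,020.
$130,020 is within the $825,000 maximum.

$130,020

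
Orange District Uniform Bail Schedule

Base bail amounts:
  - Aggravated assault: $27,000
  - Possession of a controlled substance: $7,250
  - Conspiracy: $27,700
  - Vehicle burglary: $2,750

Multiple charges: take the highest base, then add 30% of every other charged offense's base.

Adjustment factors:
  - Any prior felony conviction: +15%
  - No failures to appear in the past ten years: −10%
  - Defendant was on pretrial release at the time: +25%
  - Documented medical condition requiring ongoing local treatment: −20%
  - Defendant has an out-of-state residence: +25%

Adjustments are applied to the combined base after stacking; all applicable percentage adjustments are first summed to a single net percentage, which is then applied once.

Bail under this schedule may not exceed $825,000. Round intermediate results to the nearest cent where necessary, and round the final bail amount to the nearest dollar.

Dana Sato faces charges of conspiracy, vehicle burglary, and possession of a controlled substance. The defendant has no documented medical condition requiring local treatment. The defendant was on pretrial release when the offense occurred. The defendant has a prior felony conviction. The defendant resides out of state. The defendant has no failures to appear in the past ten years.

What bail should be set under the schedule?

$47,585

Base amounts from the schedule: conspiracy $27,700; vehicle burglary $2,750; possession of a controlled substance $7,250.
Stacking rule: highest base plus 30% of each additional charge. Highest is conspiracy at $27,700. Additional: $2,750 × 30% = $825; $7,250 × 30% = $2,175. Combined base = $27,700 + $3,000 = $30,700.
Net percentage adjustment: +15% −10% +25% +25% = +55%. $30,700 × 1.55 = $47,585.
$47,585 is within the $825,000 maximum.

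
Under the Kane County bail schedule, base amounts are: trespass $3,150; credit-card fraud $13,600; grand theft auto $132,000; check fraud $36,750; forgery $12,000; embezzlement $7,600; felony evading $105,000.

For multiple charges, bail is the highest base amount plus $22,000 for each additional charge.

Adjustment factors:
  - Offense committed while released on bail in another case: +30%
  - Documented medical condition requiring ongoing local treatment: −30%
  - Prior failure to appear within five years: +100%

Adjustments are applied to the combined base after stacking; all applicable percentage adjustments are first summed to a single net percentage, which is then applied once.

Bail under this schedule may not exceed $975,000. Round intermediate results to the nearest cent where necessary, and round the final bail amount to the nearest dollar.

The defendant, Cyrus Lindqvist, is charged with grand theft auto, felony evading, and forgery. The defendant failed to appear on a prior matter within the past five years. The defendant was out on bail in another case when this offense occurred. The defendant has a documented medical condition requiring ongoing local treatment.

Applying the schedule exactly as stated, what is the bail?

$352,000

Base amounts from the schedule: grand theft auto $132,000; felony evading $105,000; forgery $12,000.
Stacking rule: highest base plus $22,000 per additional charge. Highest is grand theft auto at $132,000; 2 additional charges → +$44,000. Combined base = $176,000.
Net percentage adjustment: +30% −30% +100% = +100%. $176,000 × 2 = $352,000.
$352,000 is within the $975,000 maximum.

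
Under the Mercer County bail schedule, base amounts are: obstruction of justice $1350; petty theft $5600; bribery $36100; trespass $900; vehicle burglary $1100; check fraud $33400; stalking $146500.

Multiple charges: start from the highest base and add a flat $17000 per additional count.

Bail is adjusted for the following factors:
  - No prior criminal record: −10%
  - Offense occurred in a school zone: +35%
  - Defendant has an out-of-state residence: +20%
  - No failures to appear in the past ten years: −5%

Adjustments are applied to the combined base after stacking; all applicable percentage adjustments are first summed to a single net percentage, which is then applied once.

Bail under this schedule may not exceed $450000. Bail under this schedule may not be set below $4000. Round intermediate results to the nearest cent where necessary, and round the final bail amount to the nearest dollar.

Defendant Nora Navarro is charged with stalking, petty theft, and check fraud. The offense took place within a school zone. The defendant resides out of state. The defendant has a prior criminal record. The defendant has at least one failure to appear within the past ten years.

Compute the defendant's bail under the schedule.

Base amounts from the schedule: stalking $146500; petty theft $5600; check fraud $33400.
Stacking rule: highest base plus $17000 per additional charge. Highest is stalking at $146500; 2 additional charges → +$34000. Combined base = $180500.
Net percentage adjustment: +35% +20% = +55%. $180500 × 1.55 = $279775.
$279775 is within the $450000 maximum.
$279775 is at or above the $4000 minimum.

$279775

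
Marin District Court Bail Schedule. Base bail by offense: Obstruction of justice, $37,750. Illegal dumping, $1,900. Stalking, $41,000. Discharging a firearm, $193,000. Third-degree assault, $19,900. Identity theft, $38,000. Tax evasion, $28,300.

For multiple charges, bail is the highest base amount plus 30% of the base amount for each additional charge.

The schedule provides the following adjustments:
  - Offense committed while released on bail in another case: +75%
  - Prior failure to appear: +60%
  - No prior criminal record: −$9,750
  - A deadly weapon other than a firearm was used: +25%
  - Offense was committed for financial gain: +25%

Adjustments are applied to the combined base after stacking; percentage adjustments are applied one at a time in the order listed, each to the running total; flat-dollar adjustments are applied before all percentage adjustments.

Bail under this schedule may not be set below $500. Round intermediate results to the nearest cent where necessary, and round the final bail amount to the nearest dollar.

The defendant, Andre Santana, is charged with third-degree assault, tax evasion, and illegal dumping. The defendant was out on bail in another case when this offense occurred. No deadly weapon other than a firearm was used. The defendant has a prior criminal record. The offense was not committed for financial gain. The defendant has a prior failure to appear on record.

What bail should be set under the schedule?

Base amounts from the schedule: third-degree assault $19,900; tax evasion $28,300; illegal dumping $1,900.
Stacking rule: highest base plus 30% of each additional charge. Highest is tax evasion at $28,300. Additional: $19,900 × 30% = $5,970; $1,900 × 30% = $570. Combined base = $28,300 + $6,540 = $34,840.
Offense committed while released on bail in another case (+75%): $34,840 × 1.75 = $60,970.
Prior failure to appear (+60%): $60,970 × 1.6 = $97,552.
$97,552 is at or above the $500 minimum.

$97,552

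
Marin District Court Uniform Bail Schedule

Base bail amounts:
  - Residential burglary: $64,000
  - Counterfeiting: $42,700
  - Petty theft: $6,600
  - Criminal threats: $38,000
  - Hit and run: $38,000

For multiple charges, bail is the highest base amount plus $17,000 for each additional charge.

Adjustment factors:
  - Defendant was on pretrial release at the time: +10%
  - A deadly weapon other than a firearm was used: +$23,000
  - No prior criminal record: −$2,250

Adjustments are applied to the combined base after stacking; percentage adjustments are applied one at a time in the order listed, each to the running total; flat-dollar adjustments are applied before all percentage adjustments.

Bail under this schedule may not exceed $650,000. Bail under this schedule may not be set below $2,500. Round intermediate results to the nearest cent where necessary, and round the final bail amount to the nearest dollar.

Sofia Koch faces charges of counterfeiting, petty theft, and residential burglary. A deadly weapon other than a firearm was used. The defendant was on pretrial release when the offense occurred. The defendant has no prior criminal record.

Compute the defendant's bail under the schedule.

Base amounts from the schedule: counterfeiting $42,700; petty theft $6,600; residential burglary $64,000.
Stacking rule: highest base plus $17,000 per additional charge. Highest is residential burglary at $64,000; 2 additional charges → +$34,000. Combined base = $98,000.
A deadly weapon other than a firearm was used (+$23,000 flat): $98,000 + $23,000 = $121,000.
No prior criminal record (−$2,250 flat): $121,000 − $2,250 = $118,750.
Defendant was on pretrial release at the time (+10%): $118,750 × 1.1 = $130,625.
$130,625 is within the $650,000 maximum.
$130,625 is at or above the $2,500 minimum.

$130,625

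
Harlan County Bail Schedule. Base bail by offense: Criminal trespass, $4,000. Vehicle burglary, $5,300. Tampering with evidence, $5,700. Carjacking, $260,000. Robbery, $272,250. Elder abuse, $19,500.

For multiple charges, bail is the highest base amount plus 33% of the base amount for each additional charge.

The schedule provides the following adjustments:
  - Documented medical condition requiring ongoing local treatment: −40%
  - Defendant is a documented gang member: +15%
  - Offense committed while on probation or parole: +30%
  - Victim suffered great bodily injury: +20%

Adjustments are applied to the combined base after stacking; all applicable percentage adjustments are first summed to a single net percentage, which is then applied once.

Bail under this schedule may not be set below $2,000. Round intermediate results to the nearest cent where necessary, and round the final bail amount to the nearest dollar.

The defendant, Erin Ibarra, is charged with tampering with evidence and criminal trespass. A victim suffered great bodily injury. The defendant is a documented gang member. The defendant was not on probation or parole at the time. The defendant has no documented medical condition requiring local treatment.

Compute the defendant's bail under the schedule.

$9,477

Base amounts from the schedule: tampering with evidence $5,700; criminal trespass $4,000.
Stacking rule: highest base plus 33% of each additional charge. Highest is tampering with evidence at $5,700. Additional: $4,000 × 33% = $1,320. Combined base = $5,700 + $1,320 = $7,020.
Net percentage adjustment: +15% +20% = +35%. $7,020 × 1.35 = $9,477.
$9,477 is at or above the $2,000 minimum.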